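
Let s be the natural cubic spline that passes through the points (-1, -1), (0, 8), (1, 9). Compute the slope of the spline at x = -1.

Put M_i = s'' at the i-th knot. Here h = (1, 1) and Δ = (9, 1), so the interior equations h_(i-1)·M_(i-1) + 2(h_(i-1)+h_i)·M_i + h_i·M_(i+1) = 6(Δ_i − Δ_(i-1)) read
  1·M_0 + 4·M_1 + 1·M_2 = 6(Δ_1 - Δ_0) = -48
Natural end conditions: M_0 = M_2 = 0.
Solving: M_0 = 0, M_1 = -12, M_2 = 0.
On [-1, 0], s'(x) = b_0 + 2c_0·(x + 1) + 3d_0·(x + 1)² with b_0 = Δ_0 - h_0(2M_0 + M_1)/6 = 11, c_0 = M_0/2 = 0, d_0 = (M_1 - M_0)/(6h_0) = -2. So s'(-1) = 11.

11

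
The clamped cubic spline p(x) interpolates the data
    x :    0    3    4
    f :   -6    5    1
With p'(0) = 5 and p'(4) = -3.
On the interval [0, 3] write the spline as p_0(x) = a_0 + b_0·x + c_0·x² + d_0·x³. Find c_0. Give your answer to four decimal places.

1.2083

With m_i denoting the second derivative at x_i, h_i = 3, 1, and Δ_i = (y_(i+1) − y_i)/h_i = 11/3, -4:
  3·m_0 + 8·m_1 + 1·m_2 = 6(Δ_1 - Δ_0) = -46
Clamped end conditions give two more equations: 2h_0·m_0 + h_0·m_1 = 6(Δ_0 - p'(0)) = -8 and h_1·m_1 + 2h_1·m_2 = 6(p'(4) - Δ_1) = 6.
Forward elimination and back-substitution give m_0 = 29/12, m_1 = -15/2, m_2 = 27/4.
On [0, 3], with p_0(x) = a_0 + b_0·x + c_0·x² + d_0·x³: c_0 = m_0/2 = 29/24, d_0 = (m_1 - m_0)/(6h_0) = -119/216, b_0 = Δ_0 - h_0(2m_0 + m_1)/6 = 5.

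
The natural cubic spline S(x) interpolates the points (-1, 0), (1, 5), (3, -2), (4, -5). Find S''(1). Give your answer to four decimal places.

Write σ_i for S''(x_i). With h_i = 2, 2, 1 and divided differences Δ_i = 5/2, -7/2, -3, the continuity of S' gives the tridiagonal system
  2·σ_0 + 8·σ_1 + 2·σ_2 = 6(Δ_1 - Δ_0) = -36
  2·σ_1 + 6·σ_2 + 1·σ_3 = 6(Δ_2 - Δ_1) = 3
Natural end conditions: σ_0 = σ_3 = 0.
Solving: σ_0 = 0, σ_1 = -111/22, σ_2 = 24/11, σ_3 = 0.

-5.0455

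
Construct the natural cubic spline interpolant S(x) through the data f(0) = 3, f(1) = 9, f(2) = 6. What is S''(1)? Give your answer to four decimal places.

Put M_i = S'' at the i-th knot. Here h = (1, 1) and Δ = (6, -3), so the interior equations h_(i-1)·M_(i-1) + 2(h_(i-1)+h_i)·M_i + h_i·M_(i+1) = 6(Δ_i − Δ_(i-1)) read
  1·M_0 + 4·M_1 + 1·M_2 = 6(Δ_1 - Δ_0) = -54
Natural end conditions: M_0 = M_2 = 0.
Hence M_0 = 0, M_1 = -27/2, M_2 = 0.

-13.5000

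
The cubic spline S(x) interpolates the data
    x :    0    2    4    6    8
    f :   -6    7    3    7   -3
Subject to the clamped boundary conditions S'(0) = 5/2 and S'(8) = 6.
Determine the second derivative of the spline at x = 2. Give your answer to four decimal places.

-11.6429

Write m_i for S''(x_i). With h_i = 2, 2, 2, 2 and divided differences Δ_i = 13/2, -2, 2, -5, the continuity of S' gives the tridiagonal system
  2·m_0 + 8·m_1 + 2·m_2 = 6(Δ_1 - Δ_0) = -51
  2·m_1 + 8·m_2 + 2·m_3 = 6(Δ_2 - Δ_1) = 24
  2·m_2 + 8·m_3 + 2·m_4 = 6(Δ_3 - Δ_2) = -42
Clamped end conditions give two more equations: 2h_0·m_0 + h_0·m_1 = 6(Δ_0 - S'(0)) = 24 and h_3·m_3 + 2h_3·m_4 = 6(S'(8) - Δ_3) = 66.
Hence m_0 = 331/28, m_1 = -163/14, m_2 = 37/4, m_3 = -187/14, m_4 = 649/28.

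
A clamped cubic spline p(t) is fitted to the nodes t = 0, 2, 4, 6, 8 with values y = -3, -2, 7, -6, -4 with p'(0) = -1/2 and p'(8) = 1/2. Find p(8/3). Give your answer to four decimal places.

1.8386

With m_i denoting the second derivative at x_i, h_i = 2, 2, 2, 2, and Δ_i = (y_(i+1) − y_i)/h_i = 1/2, 9/2, -13/2, 1:
  2·m_0 + 8·m_1 + 2·m_2 = 6(Δ_1 - Δ_0) = 24
  2·m_1 + 8·m_2 + 2·m_3 = 6(Δ_2 - Δ_1) = -66
  2·m_2 + 8·m_3 + 2·m_4 = 6(Δ_3 - Δ_2) = 45
Clamped end conditions give two more equations: 2h_0·m_0 + h_0·m_1 = 6(Δ_0 - p'(0)) = 6 and h_3·m_3 + 2h_3·m_4 = 6(p'(8) - Δ_3) = -3.
Forward elimination and back-substitution give m_0 = -199/112, m_1 = 367/56, m_2 = -199/16, m_3 = 571/56, m_4 = -655/112.
On [2, 4], p(t) = -2 + 479/112·(t - 2) + 367/112·(t - 2)² - 709/448·(t - 2)³.
With (t - 2) = 2/3: p(8/3) = 695/378.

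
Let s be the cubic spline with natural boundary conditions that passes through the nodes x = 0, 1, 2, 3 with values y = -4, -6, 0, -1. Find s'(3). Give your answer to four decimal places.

-3.4000

Put σ_i = s'' at the i-th knot. Here h = (1, 1, 1) and Δ = (-2, 6, -1), so the interior equations h_(i-1)·σ_(i-1) + 2(h_(i-1)+h_i)·σ_i + h_i·σ_(i+1) = 6(Δ_i − Δ_(i-1)) read
  1·σ_0 + 4·σ_1 + 1·σ_2 = 6(Δ_1 - Δ_0) = 48
  1·σ_1 + 4·σ_2 + 1·σ_3 = 6(Δ_2 - Δ_1) = -42
Natural end conditions: σ_0 = σ_3 = 0.
Hence σ_0 = 0, σ_1 = 78/5, σ_2 = -72/5, σ_3 = 0.
On [2, 3], s'(x) = b_2 + 2c_2·(x - 2) + 3d_2·(x - 2)² with b_2 = Δ_2 - h_2(2σ_2 + σ_3)/6 = 19/5, c_2 = σ_2/2 = -36/5, d_2 = (σ_3 - σ_2)/(6h_2) = 12/5. So s'(3) = -17/5.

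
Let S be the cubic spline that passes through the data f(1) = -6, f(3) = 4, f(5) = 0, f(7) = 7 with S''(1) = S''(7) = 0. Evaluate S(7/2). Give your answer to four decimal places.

With m_i denoting the second derivative at x_i, h_i = 2, 2, 2, and Δ_i = (y_(i+1) − y_i)/h_i = 5, -2, 7/2:
  2·m_0 + 8·m_1 + 2·m_2 = 6(Δ_1 - Δ_0) = -42
  2·m_1 + 8·m_2 + 2·m_3 = 6(Δ_2 - Δ_1) = 33
Natural end conditions: m_0 = m_3 = 0.
Solving the tridiagonal system: m_0 = 0, m_1 = -67/10, m_2 = 29/5, m_3 = 0.
On [3, 5], S(x) = 4 + 8/15·(x - 3) - 67/20·(x - 3)² + 25/24·(x - 3)³.
With (x - 3) = 1/2: S(7/2) = 1139/320.

3.5594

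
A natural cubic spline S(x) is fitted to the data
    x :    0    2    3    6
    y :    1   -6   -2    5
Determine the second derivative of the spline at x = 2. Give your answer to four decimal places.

7.8723

Let σ_i = S''(x_i). Step sizes h_i = 2, 1, 3; slopes of the chords Δ_i = (y_(i+1) - y_i)/h_i = -7/2, 4, 7/3.
  2·σ_0 + 6·σ_1 + 1·σ_2 = 6(Δ_1 - Δ_0) = 45
  1·σ_1 + 8·σ_2 + 3·σ_3 = 6(Δ_2 - Δ_1) = -10
Natural end conditions: σ_0 = σ_3 = 0.
Hence σ_0 = 0, σ_1 = 370/47, σ_2 = -105/47, σ_3 = 0.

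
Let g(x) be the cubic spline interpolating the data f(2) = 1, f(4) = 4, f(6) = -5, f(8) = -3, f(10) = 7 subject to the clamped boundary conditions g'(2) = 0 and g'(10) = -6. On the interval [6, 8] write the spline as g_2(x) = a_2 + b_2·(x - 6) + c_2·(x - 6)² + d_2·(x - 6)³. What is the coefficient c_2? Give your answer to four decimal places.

With M_i denoting the second derivative at x_i, h_i = 2, 2, 2, 2, and Δ_i = (y_(i+1) − y_i)/h_i = 3/2, -9/2, 1, 5:
  2·M_0 + 8·M_1 + 2·M_2 = 6(Δ_1 - Δ_0) = -36
  2·M_1 + 8·M_2 + 2·M_3 = 6(Δ_2 - Δ_1) = 33
  2·M_2 + 8·M_3 + 2·M_4 = 6(Δ_3 - Δ_2) = 24
Clamped end conditions give two more equations: 2h_0·M_0 + h_0·M_1 = 6(Δ_0 - g'(2)) = 9 and h_3·M_3 + 2h_3·M_4 = 6(g'(10) - Δ_3) = -66.
Solving the tridiagonal system: M_0 = 321/56, M_1 = -195/28, M_2 = 33/8, M_3 = 195/28, M_4 = -1119/56.
On [6, 8], with g_2(x) = a_2 + b_2·(x - 6) + c_2·(x - 6)² + d_2·(x - 6)³: c_2 = M_2/2 = 33/16, d_2 = (M_3 - M_2)/(6h_2) = 53/224, b_2 = Δ_2 - h_2(2M_2 + M_3)/6 = -57/14.

2.0625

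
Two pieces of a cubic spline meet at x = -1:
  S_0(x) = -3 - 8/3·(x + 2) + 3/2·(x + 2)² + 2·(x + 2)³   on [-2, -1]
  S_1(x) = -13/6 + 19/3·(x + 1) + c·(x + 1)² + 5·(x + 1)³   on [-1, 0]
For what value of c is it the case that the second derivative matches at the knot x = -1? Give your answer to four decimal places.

S_0''(x) = 3 + 12·(x + 2), so S_0''(-1) = 15. On the right, S_1''(-1) = 2c, so c = 15/2.

7.5000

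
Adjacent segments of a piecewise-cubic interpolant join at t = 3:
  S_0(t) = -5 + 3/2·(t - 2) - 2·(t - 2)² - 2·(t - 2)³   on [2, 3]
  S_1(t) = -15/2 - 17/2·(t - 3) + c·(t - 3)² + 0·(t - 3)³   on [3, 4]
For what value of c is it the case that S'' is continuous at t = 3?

S_0''(t) = -4 - 12·(t - 2), so S_0''(3) = -16. On the right, S_1''(3) = 2c, so c = -8.

-8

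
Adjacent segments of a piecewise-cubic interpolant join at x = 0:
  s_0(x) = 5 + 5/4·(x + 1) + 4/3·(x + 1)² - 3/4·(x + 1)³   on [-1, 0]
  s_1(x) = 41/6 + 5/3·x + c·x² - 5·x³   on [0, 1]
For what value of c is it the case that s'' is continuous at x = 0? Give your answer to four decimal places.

-0.9167

s_0''(x) = 8/3 - 9/2·(x + 1), so s_0''(0) = -11/6. On the right, s_1''(0) = 2c, so c = -11/12.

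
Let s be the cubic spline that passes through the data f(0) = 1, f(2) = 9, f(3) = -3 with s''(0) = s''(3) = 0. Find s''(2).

-16

With m_i denoting the second derivative at x_i, h_i = 2, 1, and Δ_i = (y_(i+1) − y_i)/h_i = 4, -12:
  2·m_0 + 6·m_1 + 1·m_2 = 6(Δ_1 - Δ_0) = -96
Natural end conditions: m_0 = m_2 = 0.
Forward elimination and back-substitution give m_0 = 0, m_1 = -16, m_2 = 0.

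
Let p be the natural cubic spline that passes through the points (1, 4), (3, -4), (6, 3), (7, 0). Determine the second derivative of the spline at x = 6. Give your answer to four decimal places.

Let M_i = p''(x_i). Step sizes h_i = 2, 3, 1; slopes of the chords Δ_i = (y_(i+1) - y_i)/h_i = -4, 7/3, -3.
  2·M_0 + 10·M_1 + 3·M_2 = 6(Δ_1 - Δ_0) = 38
  3·M_1 + 8·M_2 + 1·M_3 = 6(Δ_2 - Δ_1) = -32
Natural end conditions: M_0 = M_3 = 0.
Hence M_0 = 0, M_1 = 400/71, M_2 = -434/71, M_3 = 0.

-6.1127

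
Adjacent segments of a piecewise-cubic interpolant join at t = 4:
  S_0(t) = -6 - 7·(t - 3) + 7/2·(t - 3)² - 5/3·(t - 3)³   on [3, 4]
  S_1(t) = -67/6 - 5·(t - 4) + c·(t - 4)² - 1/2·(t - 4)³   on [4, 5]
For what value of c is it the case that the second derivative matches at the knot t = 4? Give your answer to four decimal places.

-1.5000

S_0''(t) = 7 - 10·(t - 3), so S_0''(4) = -3. On the right, S_1''(4) = 2c, so c = -3/2.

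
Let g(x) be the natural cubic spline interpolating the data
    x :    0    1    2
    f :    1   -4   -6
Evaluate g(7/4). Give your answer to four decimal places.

-5.6758

Let M_i = g''(x_i). Step sizes h_i = 1, 1; slopes of the chords Δ_i = (y_(i+1) - y_i)/h_i = -5, -2.
  1·M_0 + 4·M_1 + 1·M_2 = 6(Δ_1 - Δ_0) = 18
Natural end conditions: M_0 = M_2 = 0.
Forward elimination and back-substitution give M_0 = 0, M_1 = 9/2, M_2 = 0.
On [1, 2], g(x) = -4 - 7/2·(x - 1) + 9/4·(x - 1)² - 3/4·(x - 1)³.
With (x - 1) = 3/4: g(7/4) = -1453/256.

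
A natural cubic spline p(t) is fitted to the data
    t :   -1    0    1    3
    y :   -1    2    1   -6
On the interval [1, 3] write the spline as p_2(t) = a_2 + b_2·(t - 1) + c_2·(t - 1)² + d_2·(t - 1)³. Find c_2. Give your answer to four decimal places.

Put M_i = p'' at the i-th knot. Here h = (1, 1, 2) and Δ = (3, -1, -7/2), so the interior equations h_(i-1)·M_(i-1) + 2(h_(i-1)+h_i)·M_i + h_i·M_(i+1) = 6(Δ_i − Δ_(i-1)) read
  1·M_0 + 4·M_1 + 1·M_2 = 6(Δ_1 - Δ_0) = -24
  1·M_1 + 6·M_2 + 2·M_3 = 6(Δ_2 - Δ_1) = -15
Natural end conditions: M_0 = M_3 = 0.
Hence M_0 = 0, M_1 = -129/23, M_2 = -36/23, M_3 = 0.
On [1, 3], with p_2(t) = a_2 + b_2·(t - 1) + c_2·(t - 1)² + d_2·(t - 1)³: c_2 = M_2/2 = -18/23, d_2 = (M_3 - M_2)/(6h_2) = 3/23, b_2 = Δ_2 - h_2(2M_2 + M_3)/6 = -113/46.

-0.7826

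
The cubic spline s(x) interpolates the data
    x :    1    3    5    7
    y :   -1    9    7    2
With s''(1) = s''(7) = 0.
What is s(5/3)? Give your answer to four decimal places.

With σ_i denoting the second derivative at x_i, h_i = 2, 2, 2, and Δ_i = (y_(i+1) − y_i)/h_i = 5, -1, -5/2:
  2·σ_0 + 8·σ_1 + 2·σ_2 = 6(Δ_1 - Δ_0) = -36
  2·σ_1 + 8·σ_2 + 2·σ_3 = 6(Δ_2 - Δ_1) = -9
Natural end conditions: σ_0 = σ_3 = 0.
Solving: σ_0 = 0, σ_1 = -9/2, σ_2 = 0, σ_3 = 0.
On [1, 3], s(x) = -1 + 13/2·(x - 1) + 0·(x - 1)² - 3/8·(x - 1)³.
With (x - 1) = 2/3: s(5/3) = 29/9.

3.2222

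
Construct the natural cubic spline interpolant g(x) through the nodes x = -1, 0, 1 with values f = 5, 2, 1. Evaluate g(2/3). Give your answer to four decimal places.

1.1852

Write M_i for g''(x_i). With h_i = 1, 1 and divided differences Δ_i = -3, -1, the continuity of g' gives the tridiagonal system
  1·M_0 + 4·M_1 + 1·M_2 = 6(Δ_1 - Δ_0) = 12
Natural end conditions: M_0 = M_2 = 0.
Solving the tridiagonal system: M_0 = 0, M_1 = 3, M_2 = 0.
On [0, 1], g(x) = 2 - 2·x + 3/2·x² - 1/2·x³.
With x = 2/3: g(2/3) = 32/27.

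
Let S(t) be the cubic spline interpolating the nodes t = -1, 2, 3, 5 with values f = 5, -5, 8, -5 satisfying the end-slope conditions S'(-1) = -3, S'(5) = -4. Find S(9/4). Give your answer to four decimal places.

-1.6992

Put M_i = S'' at the i-th knot. Here h = (3, 1, 2) and Δ = (-10/3, 13, -13/2), so the interior equations h_(i-1)·M_(i-1) + 2(h_(i-1)+h_i)·M_i + h_i·M_(i+1) = 6(Δ_i − Δ_(i-1)) read
  3·M_0 + 8·M_1 + 1·M_2 = 6(Δ_1 - Δ_0) = 98
  1·M_1 + 6·M_2 + 2·M_3 = 6(Δ_2 - Δ_1) = -117
Clamped end conditions give two more equations: 2h_0·M_0 + h_0·M_1 = 6(Δ_0 - S'(-1)) = -2 and h_2·M_2 + 2h_2·M_3 = 6(S'(5) - Δ_2) = 15.
Hence M_0 = -61/6, M_1 = 59/3, M_2 = -173/6, M_3 = 109/6.
On [2, 3], S(t) = -5 + 45/4·(t - 2) + 59/6·(t - 2)² - 97/12·(t - 2)³.
With (t - 2) = 1/4: S(9/4) = -435/256.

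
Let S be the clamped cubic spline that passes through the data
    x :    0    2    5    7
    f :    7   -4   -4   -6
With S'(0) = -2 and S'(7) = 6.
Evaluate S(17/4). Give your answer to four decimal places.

With M_i denoting the second derivative at x_i, h_i = 2, 3, 2, and Δ_i = (y_(i+1) − y_i)/h_i = -11/2, 0, -1:
  2·M_0 + 10·M_1 + 3·M_2 = 6(Δ_1 - Δ_0) = 33
  3·M_1 + 10·M_2 + 2·M_3 = 6(Δ_2 - Δ_1) = -6
Clamped end conditions give two more equations: 2h_0·M_0 + h_0·M_1 = 6(Δ_0 - S'(0)) = -21 and h_2·M_2 + 2h_2·M_3 = 6(S'(7) - Δ_2) = 42.
Forward elimination and back-substitution give M_0 = -273/32, M_1 = 105/16, M_2 = -83/16, M_3 = 419/32.
On [2, 5], S(x) = -4 - 127/32·(x - 2) + 105/32·(x - 2)² - 47/72·(x - 2)³.
With (x - 2) = 9/4: S(17/4) = -961/256.

-3.7539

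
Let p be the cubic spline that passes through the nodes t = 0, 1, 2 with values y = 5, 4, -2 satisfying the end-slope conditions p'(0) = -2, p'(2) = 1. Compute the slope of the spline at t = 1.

Put M_i = p'' at the i-th knot. Here h = (1, 1) and Δ = (-1, -6), so the interior equations h_(i-1)·M_(i-1) + 2(h_(i-1)+h_i)·M_i + h_i·M_(i+1) = 6(Δ_i − Δ_(i-1)) read
  1·M_0 + 4·M_1 + 1·M_2 = 6(Δ_1 - Δ_0) = -30
Clamped end conditions give two more equations: 2h_0·M_0 + h_0·M_1 = 6(Δ_0 - p'(0)) = 6 and h_1·M_1 + 2h_1·M_2 = 6(p'(2) - Δ_1) = 42.
Solving the tridiagonal system: M_0 = 12, M_1 = -18, M_2 = 30.
On [1, 2], p'(t) = b_1 + 2c_1·(t - 1) + 3d_1·(t - 1)² with b_1 = Δ_1 - h_1(2M_1 + M_2)/6 = -5, c_1 = M_1/2 = -9, d_1 = (M_2 - M_1)/(6h_1) = 8. So p'(1) = -5.

-5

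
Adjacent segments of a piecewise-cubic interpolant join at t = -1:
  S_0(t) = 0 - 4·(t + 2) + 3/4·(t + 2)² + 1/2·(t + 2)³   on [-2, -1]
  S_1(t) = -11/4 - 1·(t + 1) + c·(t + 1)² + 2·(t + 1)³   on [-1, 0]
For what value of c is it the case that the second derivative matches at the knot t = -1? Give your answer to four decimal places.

S_0''(t) = 3/2 + 3·(t + 2), so S_0''(-1) = 9/2. On the right, S_1''(-1) = 2c, so c = 9/4.

2.2500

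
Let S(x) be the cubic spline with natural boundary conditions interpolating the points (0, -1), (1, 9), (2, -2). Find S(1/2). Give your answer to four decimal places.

With σ_i denoting the second derivative at x_i, h_i = 1, 1, and Δ_i = (y_(i+1) − y_i)/h_i = 10, -11:
  1·σ_0 + 4·σ_1 + 1·σ_2 = 6(Δ_1 - Δ_0) = -126
Natural end conditions: σ_0 = σ_2 = 0.
Hence σ_0 = 0, σ_1 = -63/2, σ_2 = 0.
On [0, 1], S(x) = -1 + 61/4·x + 0·x² - 21/4·x³.
With x = 1/2: S(1/2) = 191/32.

5.9688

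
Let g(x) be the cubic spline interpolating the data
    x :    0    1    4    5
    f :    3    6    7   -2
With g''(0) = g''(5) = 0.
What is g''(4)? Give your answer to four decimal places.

Let m_i = g''(x_i). Step sizes h_i = 1, 3, 1; slopes of the chords Δ_i = (y_(i+1) - y_i)/h_i = 3, 1/3, -9.
  1·m_0 + 8·m_1 + 3·m_2 = 6(Δ_1 - Δ_0) = -16
  3·m_1 + 8·m_2 + 1·m_3 = 6(Δ_2 - Δ_1) = -56
Natural end conditions: m_0 = m_3 = 0.
Solving: m_0 = 0, m_1 = 8/11, m_2 = -80/11, m_3 = 0.

-7.2727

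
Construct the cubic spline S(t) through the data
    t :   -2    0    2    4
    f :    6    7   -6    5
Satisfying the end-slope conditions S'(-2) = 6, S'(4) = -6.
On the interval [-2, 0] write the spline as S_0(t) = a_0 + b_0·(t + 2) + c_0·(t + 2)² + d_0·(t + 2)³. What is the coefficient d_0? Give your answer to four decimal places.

-0.4000

With σ_i denoting the second derivative at x_i, h_i = 2, 2, 2, and Δ_i = (y_(i+1) − y_i)/h_i = 1/2, -13/2, 11/2:
  2·σ_0 + 8·σ_1 + 2·σ_2 = 6(Δ_1 - Δ_0) = -42
  2·σ_1 + 8·σ_2 + 2·σ_3 = 6(Δ_2 - Δ_1) = 72
Clamped end conditions give two more equations: 2h_0·σ_0 + h_0·σ_1 = 6(Δ_0 - S'(-2)) = -33 and h_2·σ_2 + 2h_2·σ_3 = 6(S'(4) - Δ_2) = -69.
Solving: σ_0 = -39/10, σ_1 = -87/10, σ_2 = 177/10, σ_3 = -261/10.
On [-2, 0], with S_0(t) = a_0 + b_0·(t + 2) + c_0·(t + 2)² + d_0·(t + 2)³: c_0 = σ_0/2 = -39/20, d_0 = (σ_1 - σ_0)/(6h_0) = -2/5, b_0 = Δ_0 - h_0(2σ_0 + σ_1)/6 = 6.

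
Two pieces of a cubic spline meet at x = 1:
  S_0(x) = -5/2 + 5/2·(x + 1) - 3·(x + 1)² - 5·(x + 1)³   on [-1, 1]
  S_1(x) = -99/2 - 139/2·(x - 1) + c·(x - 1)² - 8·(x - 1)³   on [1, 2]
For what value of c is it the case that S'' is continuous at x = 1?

-33

S_0''(x) = -6 - 30·(x + 1), so S_0''(1) = -66. On the right, S_1''(1) = 2c, so c = -33.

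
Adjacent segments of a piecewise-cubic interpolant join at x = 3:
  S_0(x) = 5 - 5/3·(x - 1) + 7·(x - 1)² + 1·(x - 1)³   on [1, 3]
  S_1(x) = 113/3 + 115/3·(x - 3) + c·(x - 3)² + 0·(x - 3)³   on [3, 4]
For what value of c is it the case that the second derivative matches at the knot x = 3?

S_0''(x) = 14 + 6·(x - 1), so S_0''(3) = 26. On the right, S_1''(3) = 2c, so c = 13.

13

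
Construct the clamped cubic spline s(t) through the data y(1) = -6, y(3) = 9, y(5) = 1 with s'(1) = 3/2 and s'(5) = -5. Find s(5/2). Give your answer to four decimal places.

5.8125

Write M_i for s''(x_i). With h_i = 2, 2 and divided differences Δ_i = 15/2, -4, the continuity of s' gives the tridiagonal system
  2·M_0 + 8·M_1 + 2·M_2 = 6(Δ_1 - Δ_0) = -69
Clamped end conditions give two more equations: 2h_0·M_0 + h_0·M_1 = 6(Δ_0 - s'(1)) = 36 and h_1·M_1 + 2h_1·M_2 = 6(s'(5) - Δ_1) = -6.
Solving: M_0 = 16, M_1 = -14, M_2 = 11/2.
On [1, 3], s(t) = -6 + 3/2·(t - 1) + 8·(t - 1)² - 5/2·(t - 1)³.
With (t - 1) = 3/2: s(5/2) = 93/16.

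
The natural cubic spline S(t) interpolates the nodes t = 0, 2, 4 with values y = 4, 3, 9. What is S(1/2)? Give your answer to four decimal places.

Let M_i = S''(x_i). Step sizes h_i = 2, 2; slopes of the chords Δ_i = (y_(i+1) - y_i)/h_i = -1/2, 3.
  2·M_0 + 8·M_1 + 2·M_2 = 6(Δ_1 - Δ_0) = 21
Natural end conditions: M_0 = M_2 = 0.
Hence M_0 = 0, M_1 = 21/8, M_2 = 0.
On [0, 2], S(t) = 4 - 11/8·t + 0·t² + 7/32·t³.
With t = 1/2: S(1/2) = 855/256.

3.3398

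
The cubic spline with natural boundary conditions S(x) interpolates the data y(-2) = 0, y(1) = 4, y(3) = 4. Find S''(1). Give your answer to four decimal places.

Put m_i = S'' at the i-th knot. Here h = (3, 2) and Δ = (4/3, 0), so the interior equations h_(i-1)·m_(i-1) + 2(h_(i-1)+h_i)·m_i + h_i·m_(i+1) = 6(Δ_i − Δ_(i-1)) read
  3·m_0 + 10·m_1 + 2·m_2 = 6(Δ_1 - Δ_0) = -8
Natural end conditions: m_0 = m_2 = 0.
Solving the tridiagonal system: m_0 = 0, m_1 = -4/5, m_2 = 0.

-0.8000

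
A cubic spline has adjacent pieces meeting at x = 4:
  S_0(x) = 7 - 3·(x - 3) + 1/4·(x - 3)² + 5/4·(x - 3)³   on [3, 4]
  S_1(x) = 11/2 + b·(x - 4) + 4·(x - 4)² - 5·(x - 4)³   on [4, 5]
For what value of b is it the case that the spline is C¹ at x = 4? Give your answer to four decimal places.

1.2500

S_0'(x) = -3 + 1/2·(x - 3) + 15/4·(x - 3)², so S_0'(4) = 5/4. On the right, S_1'(4) = b, so b = 5/4.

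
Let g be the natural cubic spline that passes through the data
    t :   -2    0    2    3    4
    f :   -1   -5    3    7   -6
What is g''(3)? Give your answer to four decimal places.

Let M_i = g''(x_i). Step sizes h_i = 2, 2, 1, 1; slopes of the chords Δ_i = (y_(i+1) - y_i)/h_i = -2, 4, 4, -13.
  2·M_0 + 8·M_1 + 2·M_2 = 6(Δ_1 - Δ_0) = 36
  2·M_1 + 6·M_2 + 1·M_3 = 6(Δ_2 - Δ_1) = 0
  1·M_2 + 4·M_3 + 1·M_4 = 6(Δ_3 - Δ_2) = -102
Natural end conditions: M_0 = M_4 = 0.
Forward elimination and back-substitution give M_0 = 0, M_1 = 26/7, M_2 = 22/7, M_3 = -184/7, M_4 = 0.

-26.2857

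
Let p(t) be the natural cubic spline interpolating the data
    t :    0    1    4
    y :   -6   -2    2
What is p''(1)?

Put M_i = p'' at the i-th knot. Here h = (1, 3) and Δ = (4, 4/3), so the interior equations h_(i-1)·M_(i-1) + 2(h_(i-1)+h_i)·M_i + h_i·M_(i+1) = 6(Δ_i − Δ_(i-1)) read
  1·M_0 + 8·M_1 + 3·M_2 = 6(Δ_1 - Δ_0) = -16
Natural end conditions: M_0 = M_2 = 0.
Solving the tridiagonal system: M_0 = 0, M_1 = -2, M_2 = 0.

-2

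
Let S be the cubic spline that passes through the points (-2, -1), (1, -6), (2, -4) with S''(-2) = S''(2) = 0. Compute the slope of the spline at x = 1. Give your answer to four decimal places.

1.0833

With M_i denoting the second derivative at x_i, h_i = 3, 1, and Δ_i = (y_(i+1) − y_i)/h_i = -5/3, 2:
  3·M_0 + 8·M_1 + 1·M_2 = 6(Δ_1 - Δ_0) = 22
Natural end conditions: M_0 = M_2 = 0.
Hence M_0 = 0, M_1 = 11/4, M_2 = 0.
On [1, 2], S'(x) = b_1 + 2c_1·(x - 1) + 3d_1·(x - 1)² with b_1 = Δ_1 - h_1(2M_1 + M_2)/6 = 13/12, c_1 = M_1/2 = 11/8, d_1 = (M_2 - M_1)/(6h_1) = -11/24. So S'(1) = 13/12.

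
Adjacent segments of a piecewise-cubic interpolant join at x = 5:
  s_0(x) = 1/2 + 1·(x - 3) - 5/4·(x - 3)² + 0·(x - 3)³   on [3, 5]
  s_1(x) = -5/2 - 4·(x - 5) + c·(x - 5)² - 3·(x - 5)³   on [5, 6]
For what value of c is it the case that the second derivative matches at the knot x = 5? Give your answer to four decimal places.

-1.2500

s_0''(x) = -5/2 + 0·(x - 3), so s_0''(5) = -5/2. On the right, s_1''(5) = 2c, so c = -5/4.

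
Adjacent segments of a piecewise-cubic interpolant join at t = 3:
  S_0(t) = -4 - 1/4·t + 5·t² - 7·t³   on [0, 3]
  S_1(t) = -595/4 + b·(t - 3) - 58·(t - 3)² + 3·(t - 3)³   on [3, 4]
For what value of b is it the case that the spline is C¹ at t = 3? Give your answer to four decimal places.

S_0'(t) = -1/4 + 10·t - 21·t², so S_0'(3) = -637/4. On the right, S_1'(3) = b, so b = -637/4.

-159.2500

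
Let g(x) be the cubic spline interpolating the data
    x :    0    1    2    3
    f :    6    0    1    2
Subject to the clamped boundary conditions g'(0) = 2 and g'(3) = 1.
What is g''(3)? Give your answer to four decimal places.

2.9333

Let m_i = g''(x_i). Step sizes h_i = 1, 1, 1; slopes of the chords Δ_i = (y_(i+1) - y_i)/h_i = -6, 1, 1.
  1·m_0 + 4·m_1 + 1·m_2 = 6(Δ_1 - Δ_0) = 42
  1·m_1 + 4·m_2 + 1·m_3 = 6(Δ_2 - Δ_1) = 0
Clamped end conditions give two more equations: 2h_0·m_0 + h_0·m_1 = 6(Δ_0 - g'(0)) = -48 and h_2·m_2 + 2h_2·m_3 = 6(g'(3) - Δ_2) = 0.
Solving: m_0 = -514/15, m_1 = 308/15, m_2 = -88/15, m_3 = 44/15.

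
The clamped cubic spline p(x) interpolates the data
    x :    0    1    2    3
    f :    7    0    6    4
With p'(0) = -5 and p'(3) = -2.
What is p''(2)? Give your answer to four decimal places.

-22.4000

Put M_i = p'' at the i-th knot. Here h = (1, 1, 1) and Δ = (-7, 6, -2), so the interior equations h_(i-1)·M_(i-1) + 2(h_(i-1)+h_i)·M_i + h_i·M_(i+1) = 6(Δ_i − Δ_(i-1)) read
  1·M_0 + 4·M_1 + 1·M_2 = 6(Δ_1 - Δ_0) = 78
  1·M_1 + 4·M_2 + 1·M_3 = 6(Δ_2 - Δ_1) = -48
Clamped end conditions give two more equations: 2h_0·M_0 + h_0·M_1 = 6(Δ_0 - p'(0)) = -12 and h_2·M_2 + 2h_2·M_3 = 6(p'(3) - Δ_2) = 0.
Forward elimination and back-substitution give M_0 = -106/5, M_1 = 152/5, M_2 = -112/5, M_3 = 56/5.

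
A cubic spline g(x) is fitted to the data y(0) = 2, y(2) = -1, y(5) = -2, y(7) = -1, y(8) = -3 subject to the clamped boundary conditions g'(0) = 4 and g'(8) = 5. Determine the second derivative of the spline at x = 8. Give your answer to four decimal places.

24.4982

Put M_i = g'' at the i-th knot. Here h = (2, 3, 2, 1) and Δ = (-3/2, -1/3, 1/2, -2), so the interior equations h_(i-1)·M_(i-1) + 2(h_(i-1)+h_i)·M_i + h_i·M_(i+1) = 6(Δ_i − Δ_(i-1)) read
  2·M_0 + 10·M_1 + 3·M_2 = 6(Δ_1 - Δ_0) = 7
  3·M_1 + 10·M_2 + 2·M_3 = 6(Δ_2 - Δ_1) = 5
  2·M_2 + 6·M_3 + 1·M_4 = 6(Δ_3 - Δ_2) = -15
Clamped end conditions give two more equations: 2h_0·M_0 + h_0·M_1 = 6(Δ_0 - g'(0)) = -33 and h_3·M_3 + 2h_3·M_4 = 6(g'(8) - Δ_3) = 42.
Hence M_0 = -3403/364, M_1 = 200/91, M_2 = 677/546, M_3 = -1910/273, M_4 = 6688/273.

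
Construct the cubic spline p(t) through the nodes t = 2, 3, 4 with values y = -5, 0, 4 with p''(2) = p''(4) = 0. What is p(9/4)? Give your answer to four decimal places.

Put M_i = p'' at the i-th knot. Here h = (1, 1) and Δ = (5, 4), so the interior equations h_(i-1)·M_(i-1) + 2(h_(i-1)+h_i)·M_i + h_i·M_(i+1) = 6(Δ_i − Δ_(i-1)) read
  1·M_0 + 4·M_1 + 1·M_2 = 6(Δ_1 - Δ_0) = -6
Natural end conditions: M_0 = M_2 = 0.
Forward elimination and back-substitution give M_0 = 0, M_1 = -3/2, M_2 = 0.
On [2, 3], p(t) = -5 + 21/4·(t - 2) + 0·(t - 2)² - 1/4·(t - 2)³.
With (t - 2) = 1/4: p(9/4) = -945/256.

-3.6914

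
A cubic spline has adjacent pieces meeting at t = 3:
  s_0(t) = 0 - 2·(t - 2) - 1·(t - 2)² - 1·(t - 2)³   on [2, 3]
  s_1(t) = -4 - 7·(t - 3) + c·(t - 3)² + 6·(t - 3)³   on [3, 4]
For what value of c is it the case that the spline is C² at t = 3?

s_0''(t) = -2 - 6·(t - 2), so s_0''(3) = -8. On the right, s_1''(3) = 2c, so c = -4.

-4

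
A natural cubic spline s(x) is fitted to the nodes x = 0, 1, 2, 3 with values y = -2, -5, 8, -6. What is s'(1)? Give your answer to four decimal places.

9.1333

Let m_i = s''(x_i). Step sizes h_i = 1, 1, 1; slopes of the chords Δ_i = (y_(i+1) - y_i)/h_i = -3, 13, -14.
  1·m_0 + 4·m_1 + 1·m_2 = 6(Δ_1 - Δ_0) = 96
  1·m_1 + 4·m_2 + 1·m_3 = 6(Δ_2 - Δ_1) = -162
Natural end conditions: m_0 = m_3 = 0.
Forward elimination and back-substitution give m_0 = 0, m_1 = 182/5, m_2 = -248/5, m_3 = 0.
On [1, 2], s'(x) = b_1 + 2c_1·(x - 1) + 3d_1·(x - 1)² with b_1 = Δ_1 - h_1(2m_1 + m_2)/6 = 137/15, c_1 = m_1/2 = 91/5, d_1 = (m_2 - m_1)/(6h_1) = -43/3. So s'(1) = 137/15.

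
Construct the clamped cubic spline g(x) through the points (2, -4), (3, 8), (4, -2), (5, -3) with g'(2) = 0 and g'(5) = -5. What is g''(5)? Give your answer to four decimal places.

-29.7333

Put m_i = g'' at the i-th knot. Here h = (1, 1, 1) and Δ = (12, -10, -1), so the interior equations h_(i-1)·m_(i-1) + 2(h_(i-1)+h_i)·m_i + h_i·m_(i+1) = 6(Δ_i − Δ_(i-1)) read
  1·m_0 + 4·m_1 + 1·m_2 = 6(Δ_1 - Δ_0) = -132
  1·m_1 + 4·m_2 + 1·m_3 = 6(Δ_2 - Δ_1) = 54
Clamped end conditions give two more equations: 2h_0·m_0 + h_0·m_1 = 6(Δ_0 - g'(2)) = 72 and h_2·m_2 + 2h_2·m_3 = 6(g'(5) - Δ_2) = -24.
Solving: m_0 = 976/15, m_1 = -872/15, m_2 = 532/15, m_3 = -446/15.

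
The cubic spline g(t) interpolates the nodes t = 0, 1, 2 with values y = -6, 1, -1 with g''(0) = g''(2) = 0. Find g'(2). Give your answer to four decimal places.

-4.2500

Write m_i for g''(x_i). With h_i = 1, 1 and divided differences Δ_i = 7, -2, the continuity of g' gives the tridiagonal system
  1·m_0 + 4·m_1 + 1·m_2 = 6(Δ_1 - Δ_0) = -54
Natural end conditions: m_0 = m_2 = 0.
Forward elimination and back-substitution give m_0 = 0, m_1 = -27/2, m_2 = 0.
On [1, 2], g'(t) = b_1 + 2c_1·(t - 1) + 3d_1·(t - 1)² with b_1 = Δ_1 - h_1(2m_1 + m_2)/6 = 5/2, c_1 = m_1/2 = -27/4, d_1 = (m_2 - m_1)/(6h_1) = 9/4. So g'(2) = -17/4.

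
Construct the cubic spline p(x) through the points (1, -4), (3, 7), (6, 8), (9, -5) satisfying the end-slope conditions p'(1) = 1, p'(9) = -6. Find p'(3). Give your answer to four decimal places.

5.4211

Put σ_i = p'' at the i-th knot. Here h = (2, 3, 3) and Δ = (11/2, 1/3, -13/3), so the interior equations h_(i-1)·σ_(i-1) + 2(h_(i-1)+h_i)·σ_i + h_i·σ_(i+1) = 6(Δ_i − Δ_(i-1)) read
  2·σ_0 + 10·σ_1 + 3·σ_2 = 6(Δ_1 - Δ_0) = -31
  3·σ_1 + 12·σ_2 + 3·σ_3 = 6(Δ_2 - Δ_1) = -28
Clamped end conditions give two more equations: 2h_0·σ_0 + h_0·σ_1 = 6(Δ_0 - p'(1)) = 27 and h_2·σ_2 + 2h_2·σ_3 = 6(p'(9) - Δ_2) = -10.
Hence σ_0 = 345/38, σ_1 = -177/38, σ_2 = -49/57, σ_3 = -47/38.
On [3, 6], p'(x) = b_1 + 2c_1·(x - 3) + 3d_1·(x - 3)² with b_1 = Δ_1 - h_1(2σ_1 + σ_2)/6 = 103/19, c_1 = σ_1/2 = -177/76, d_1 = (σ_2 - σ_1)/(6h_1) = 433/2052. So p'(3) = 103/19.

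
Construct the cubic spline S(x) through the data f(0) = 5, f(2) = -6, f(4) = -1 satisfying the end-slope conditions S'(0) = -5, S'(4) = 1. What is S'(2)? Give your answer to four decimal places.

Put M_i = S'' at the i-th knot. Here h = (2, 2) and Δ = (-11/2, 5/2), so the interior equations h_(i-1)·M_(i-1) + 2(h_(i-1)+h_i)·M_i + h_i·M_(i+1) = 6(Δ_i − Δ_(i-1)) read
  2·M_0 + 8·M_1 + 2·M_2 = 6(Δ_1 - Δ_0) = 48
Clamped end conditions give two more equations: 2h_0·M_0 + h_0·M_1 = 6(Δ_0 - S'(0)) = -3 and h_1·M_1 + 2h_1·M_2 = 6(S'(4) - Δ_1) = -9.
Solving: M_0 = -21/4, M_1 = 9, M_2 = -27/4.
On [2, 4], S'(x) = b_1 + 2c_1·(x - 2) + 3d_1·(x - 2)² with b_1 = Δ_1 - h_1(2M_1 + M_2)/6 = -5/4, c_1 = M_1/2 = 9/2, d_1 = (M_2 - M_1)/(6h_1) = -21/16. So S'(2) = -5/4.

-1.2500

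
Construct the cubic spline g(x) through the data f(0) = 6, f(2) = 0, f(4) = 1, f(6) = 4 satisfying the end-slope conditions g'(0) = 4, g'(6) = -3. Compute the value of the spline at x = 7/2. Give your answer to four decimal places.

With m_i denoting the second derivative at x_i, h_i = 2, 2, 2, and Δ_i = (y_(i+1) − y_i)/h_i = -3, 1/2, 3/2:
  2·m_0 + 8·m_1 + 2·m_2 = 6(Δ_1 - Δ_0) = 21
  2·m_1 + 8·m_2 + 2·m_3 = 6(Δ_2 - Δ_1) = 6
Clamped end conditions give two more equations: 2h_0·m_0 + h_0·m_1 = 6(Δ_0 - g'(0)) = -42 and h_2·m_2 + 2h_2·m_3 = 6(g'(6) - Δ_2) = -27.
Solving the tridiagonal system: m_0 = -40/3, m_1 = 17/3, m_2 = 7/6, m_3 = -22/3.
On [2, 4], g(x) = 0 - 11/3·(x - 2) + 17/6·(x - 2)² - 3/8·(x - 2)³.
With (x - 2) = 3/2: g(7/2) = -25/64.

-0.3906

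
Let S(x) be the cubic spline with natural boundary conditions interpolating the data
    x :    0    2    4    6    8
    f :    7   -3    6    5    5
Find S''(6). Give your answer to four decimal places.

Let σ_i = S''(x_i). Step sizes h_i = 2, 2, 2, 2; slopes of the chords Δ_i = (y_(i+1) - y_i)/h_i = -5, 9/2, -1/2, 0.
  2·σ_0 + 8·σ_1 + 2·σ_2 = 6(Δ_1 - Δ_0) = 57
  2·σ_1 + 8·σ_2 + 2·σ_3 = 6(Δ_2 - Δ_1) = -30
  2·σ_2 + 8·σ_3 + 2·σ_4 = 6(Δ_3 - Δ_2) = 3
Natural end conditions: σ_0 = σ_4 = 0.
Forward elimination and back-substitution give σ_0 = 0, σ_1 = 489/56, σ_2 = -45/7, σ_3 = 111/56, σ_4 = 0.

1.9821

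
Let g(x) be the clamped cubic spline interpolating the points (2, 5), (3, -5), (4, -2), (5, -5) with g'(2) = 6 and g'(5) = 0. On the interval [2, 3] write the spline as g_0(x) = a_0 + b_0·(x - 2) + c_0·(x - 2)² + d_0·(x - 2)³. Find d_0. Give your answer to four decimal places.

Write M_i for g''(x_i). With h_i = 1, 1, 1 and divided differences Δ_i = -10, 3, -3, the continuity of g' gives the tridiagonal system
  1·M_0 + 4·M_1 + 1·M_2 = 6(Δ_1 - Δ_0) = 78
  1·M_1 + 4·M_2 + 1·M_3 = 6(Δ_2 - Δ_1) = -36
Clamped end conditions give two more equations: 2h_0·M_0 + h_0·M_1 = 6(Δ_0 - g'(2)) = -96 and h_2·M_2 + 2h_2·M_3 = 6(g'(5) - Δ_2) = 18.
Solving: M_0 = -348/5, M_1 = 216/5, M_2 = -126/5, M_3 = 108/5.
On [2, 3], with g_0(x) = a_0 + b_0·(x - 2) + c_0·(x - 2)² + d_0·(x - 2)³: c_0 = M_0/2 = -174/5, d_0 = (M_1 - M_0)/(6h_0) = 94/5, b_0 = Δ_0 - h_0(2M_0 + M_1)/6 = 6.

18.8000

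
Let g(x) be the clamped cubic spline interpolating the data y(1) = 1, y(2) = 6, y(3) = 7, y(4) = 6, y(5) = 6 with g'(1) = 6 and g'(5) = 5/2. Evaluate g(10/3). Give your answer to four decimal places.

Let M_i = g''(x_i). Step sizes h_i = 1, 1, 1, 1; slopes of the chords Δ_i = (y_(i+1) - y_i)/h_i = 5, 1, -1, 0.
  1·M_0 + 4·M_1 + 1·M_2 = 6(Δ_1 - Δ_0) = -24
  1·M_1 + 4·M_2 + 1·M_3 = 6(Δ_2 - Δ_1) = -12
  1·M_2 + 4·M_3 + 1·M_4 = 6(Δ_3 - Δ_2) = 6
Clamped end conditions give two more equations: 2h_0·M_0 + h_0·M_1 = 6(Δ_0 - g'(1)) = -6 and h_3·M_3 + 2h_3·M_4 = 6(g'(5) - Δ_3) = 15.
Solving the tridiagonal system: M_0 = -13/56, M_1 = -155/28, M_2 = -13/8, M_3 = 1/28, M_4 = 419/56.
On [3, 4], g(x) = 7 - 13/28·(x - 3) - 13/16·(x - 3)² + 31/112·(x - 3)³.
With (x - 3) = 1/3: g(10/3) = 10229/1512.

6.7652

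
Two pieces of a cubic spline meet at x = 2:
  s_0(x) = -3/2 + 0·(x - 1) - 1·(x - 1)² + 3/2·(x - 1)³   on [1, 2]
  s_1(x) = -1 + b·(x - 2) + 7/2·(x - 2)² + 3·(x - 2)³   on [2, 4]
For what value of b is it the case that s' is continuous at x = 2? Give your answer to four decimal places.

s_0'(x) = 0 - 2·(x - 1) + 9/2·(x - 1)², so s_0'(2) = 5/2. On the right, s_1'(2) = b, so b = 5/2.

2.5000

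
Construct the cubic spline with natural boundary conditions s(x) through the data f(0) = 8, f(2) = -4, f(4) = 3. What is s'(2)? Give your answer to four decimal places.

-1.2500

Write M_i for s''(x_i). With h_i = 2, 2 and divided differences Δ_i = -6, 7/2, the continuity of s' gives the tridiagonal system
  2·M_0 + 8·M_1 + 2·M_2 = 6(Δ_1 - Δ_0) = 57
Natural end conditions: M_0 = M_2 = 0.
Hence M_0 = 0, M_1 = 57/8, M_2 = 0.
On [2, 4], s'(x) = b_1 + 2c_1·(x - 2) + 3d_1·(x - 2)² with b_1 = Δ_1 - h_1(2M_1 + M_2)/6 = -5/4, c_1 = M_1/2 = 57/16, d_1 = (M_2 - M_1)/(6h_1) = -19/32. So s'(2) = -5/4.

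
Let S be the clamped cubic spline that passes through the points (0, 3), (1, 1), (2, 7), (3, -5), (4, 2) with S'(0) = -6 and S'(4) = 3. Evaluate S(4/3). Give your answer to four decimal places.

3.7937

Write m_i for S''(x_i). With h_i = 1, 1, 1, 1 and divided differences Δ_i = -2, 6, -12, 7, the continuity of S' gives the tridiagonal system
  1·m_0 + 4·m_1 + 1·m_2 = 6(Δ_1 - Δ_0) = 48
  1·m_1 + 4·m_2 + 1·m_3 = 6(Δ_2 - Δ_1) = -108
  1·m_2 + 4·m_3 + 1·m_4 = 6(Δ_3 - Δ_2) = 114
Clamped end conditions give two more equations: 2h_0·m_0 + h_0·m_1 = 6(Δ_0 - S'(0)) = 24 and h_3·m_3 + 2h_3·m_4 = 6(S'(4) - Δ_3) = -24.
Solving: m_0 = 3/7, m_1 = 162/7, m_2 = -45, m_3 = 342/7, m_4 = -255/7.
On [1, 2], S(x) = 1 + 81/14·(x - 1) + 81/7·(x - 1)² - 159/14·(x - 1)³.
With (x - 1) = 1/3: S(4/3) = 239/63.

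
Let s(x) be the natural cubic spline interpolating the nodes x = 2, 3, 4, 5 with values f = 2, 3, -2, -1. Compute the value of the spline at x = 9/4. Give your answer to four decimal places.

2.7188

Let M_i = s''(x_i). Step sizes h_i = 1, 1, 1; slopes of the chords Δ_i = (y_(i+1) - y_i)/h_i = 1, -5, 1.
  1·M_0 + 4·M_1 + 1·M_2 = 6(Δ_1 - Δ_0) = -36
  1·M_1 + 4·M_2 + 1·M_3 = 6(Δ_2 - Δ_1) = 36
Natural end conditions: M_0 = M_3 = 0.
Solving the tridiagonal system: M_0 = 0, M_1 = -12, M_2 = 12, M_3 = 0.
On [2, 3], s(x) = 2 + 3·(x - 2) + 0·(x - 2)² - 2·(x - 2)³.
With (x - 2) = 1/4: s(9/4) = 87/32.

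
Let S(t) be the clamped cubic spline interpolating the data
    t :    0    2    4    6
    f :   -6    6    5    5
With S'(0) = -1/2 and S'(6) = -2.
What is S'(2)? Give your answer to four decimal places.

Let σ_i = S''(x_i). Step sizes h_i = 2, 2, 2; slopes of the chords Δ_i = (y_(i+1) - y_i)/h_i = 6, -1/2, 0.
  2·σ_0 + 8·σ_1 + 2·σ_2 = 6(Δ_1 - Δ_0) = -39
  2·σ_1 + 8·σ_2 + 2·σ_3 = 6(Δ_2 - Δ_1) = 3
Clamped end conditions give two more equations: 2h_0·σ_0 + h_0·σ_1 = 6(Δ_0 - S'(0)) = 39 and h_2·σ_2 + 2h_2·σ_3 = 6(S'(6) - Δ_2) = -12.
Hence σ_0 = 29/2, σ_1 = -19/2, σ_2 = 4, σ_3 = -5.
On [2, 4], S'(t) = b_1 + 2c_1·(t - 2) + 3d_1·(t - 2)² with b_1 = Δ_1 - h_1(2σ_1 + σ_2)/6 = 9/2, c_1 = σ_1/2 = -19/4, d_1 = (σ_2 - σ_1)/(6h_1) = 9/8. So S'(2) = 9/2.

4.5000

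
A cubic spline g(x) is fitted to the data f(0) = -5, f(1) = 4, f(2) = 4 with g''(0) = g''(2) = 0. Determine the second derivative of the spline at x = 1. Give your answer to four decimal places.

-13.5000

Write M_i for g''(x_i). With h_i = 1, 1 and divided differences Δ_i = 9, 0, the continuity of g' gives the tridiagonal system
  1·M_0 + 4·M_1 + 1·M_2 = 6(Δ_1 - Δ_0) = -54
Natural end conditions: M_0 = M_2 = 0.
Forward elimination and back-substitution give M_0 = 0, M_1 = -27/2, M_2 = 0.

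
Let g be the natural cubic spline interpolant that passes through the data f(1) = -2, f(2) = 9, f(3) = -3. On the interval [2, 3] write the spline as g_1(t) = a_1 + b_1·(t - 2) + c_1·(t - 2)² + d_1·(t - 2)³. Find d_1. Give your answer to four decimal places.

5.7500

Let M_i = g''(x_i). Step sizes h_i = 1, 1; slopes of the chords Δ_i = (y_(i+1) - y_i)/h_i = 11, -12.
  1·M_0 + 4·M_1 + 1·M_2 = 6(Δ_1 - Δ_0) = -138
Natural end conditions: M_0 = M_2 = 0.
Hence M_0 = 0, M_1 = -69/2, M_2 = 0.
On [2, 3], with g_1(t) = a_1 + b_1·(t - 2) + c_1·(t - 2)² + d_1·(t - 2)³: c_1 = M_1/2 = -69/4, d_1 = (M_2 - M_1)/(6h_1) = 23/4, b_1 = Δ_1 - h_1(2M_1 + M_2)/6 = -1/2.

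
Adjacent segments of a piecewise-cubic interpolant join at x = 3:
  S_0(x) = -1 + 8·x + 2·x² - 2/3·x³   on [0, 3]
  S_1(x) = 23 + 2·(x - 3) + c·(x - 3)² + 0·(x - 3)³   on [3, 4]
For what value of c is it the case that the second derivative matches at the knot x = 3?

-4

S_0''(x) = 4 - 4·x, so S_0''(3) = -8. On the right, S_1''(3) = 2c, so c = -4.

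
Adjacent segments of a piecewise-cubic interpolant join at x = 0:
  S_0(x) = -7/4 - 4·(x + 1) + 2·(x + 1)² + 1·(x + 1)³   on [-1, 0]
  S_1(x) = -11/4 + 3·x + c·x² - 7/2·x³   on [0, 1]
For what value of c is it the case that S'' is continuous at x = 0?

S_0''(x) = 4 + 6·(x + 1), so S_0''(0) = 10. On the right, S_1''(0) = 2c, so c = 5.

5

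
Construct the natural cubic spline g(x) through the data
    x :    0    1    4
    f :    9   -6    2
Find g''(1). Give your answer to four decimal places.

Put m_i = g'' at the i-th knot. Here h = (1, 3) and Δ = (-15, 8/3), so the interior equations h_(i-1)·m_(i-1) + 2(h_(i-1)+h_i)·m_i + h_i·m_(i+1) = 6(Δ_i − Δ_(i-1)) read
  1·m_0 + 8·m_1 + 3·m_2 = 6(Δ_1 - Δ_0) = 106
Natural end conditions: m_0 = m_2 = 0.
Solving: m_0 = 0, m_1 = 53/4, m_2 = 0.

13.2500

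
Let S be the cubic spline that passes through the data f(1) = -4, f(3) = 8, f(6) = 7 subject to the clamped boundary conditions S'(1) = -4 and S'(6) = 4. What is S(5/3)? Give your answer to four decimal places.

-2.9037

Put m_i = S'' at the i-th knot. Here h = (2, 3) and Δ = (6, -1/3), so the interior equations h_(i-1)·m_(i-1) + 2(h_(i-1)+h_i)·m_i + h_i·m_(i+1) = 6(Δ_i − Δ_(i-1)) read
  2·m_0 + 10·m_1 + 3·m_2 = 6(Δ_1 - Δ_0) = -38
Clamped end conditions give two more equations: 2h_0·m_0 + h_0·m_1 = 6(Δ_0 - S'(1)) = 60 and h_1·m_1 + 2h_1·m_2 = 6(S'(6) - Δ_1) = 26.
Solving: m_0 = 102/5, m_1 = -54/5, m_2 = 146/15.
On [1, 3], S(x) = -4 - 4·(x - 1) + 51/5·(x - 1)² - 13/5·(x - 1)³.
With (x - 1) = 2/3: S(5/3) = -392/135.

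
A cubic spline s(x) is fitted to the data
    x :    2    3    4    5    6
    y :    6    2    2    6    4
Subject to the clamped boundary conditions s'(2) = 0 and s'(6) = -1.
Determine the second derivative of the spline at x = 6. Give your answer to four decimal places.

With M_i denoting the second derivative at x_i, h_i = 1, 1, 1, 1, and Δ_i = (y_(i+1) − y_i)/h_i = -4, 0, 4, -2:
  1·M_0 + 4·M_1 + 1·M_2 = 6(Δ_1 - Δ_0) = 24
  1·M_1 + 4·M_2 + 1·M_3 = 6(Δ_2 - Δ_1) = 24
  1·M_2 + 4·M_3 + 1·M_4 = 6(Δ_3 - Δ_2) = -36
Clamped end conditions give two more equations: 2h_0·M_0 + h_0·M_1 = 6(Δ_0 - s'(2)) = -24 and h_3·M_3 + 2h_3·M_4 = 6(s'(6) - Δ_3) = 6.
Hence M_0 = -451/28, M_1 = 115/14, M_2 = 29/4, M_3 = -185/14, M_4 = 269/28.

9.6071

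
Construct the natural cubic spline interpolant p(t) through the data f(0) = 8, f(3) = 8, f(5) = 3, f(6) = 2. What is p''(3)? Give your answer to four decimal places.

Write M_i for p''(x_i). With h_i = 3, 2, 1 and divided differences Δ_i = 0, -5/2, -1, the continuity of p' gives the tridiagonal system
  3·M_0 + 10·M_1 + 2·M_2 = 6(Δ_1 - Δ_0) = -15
  2·M_1 + 6·M_2 + 1·M_3 = 6(Δ_2 - Δ_1) = 9
Natural end conditions: M_0 = M_3 = 0.
Solving: M_0 = 0, M_1 = -27/14, M_2 = 15/7, M_3 = 0.

-1.9286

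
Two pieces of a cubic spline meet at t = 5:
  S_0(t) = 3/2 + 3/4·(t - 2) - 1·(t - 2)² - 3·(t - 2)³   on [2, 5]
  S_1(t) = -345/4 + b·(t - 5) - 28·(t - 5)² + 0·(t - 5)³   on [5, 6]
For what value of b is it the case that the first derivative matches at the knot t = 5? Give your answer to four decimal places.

S_0'(t) = 3/4 - 2·(t - 2) - 9·(t - 2)², so S_0'(5) = -345/4. On the right, S_1'(5) = b, so b = -345/4.

-86.2500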